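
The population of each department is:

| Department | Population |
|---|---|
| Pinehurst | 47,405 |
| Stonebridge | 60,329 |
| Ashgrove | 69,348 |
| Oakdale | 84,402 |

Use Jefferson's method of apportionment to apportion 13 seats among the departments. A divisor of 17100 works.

Pinehurst 2, Stonebridge 3, Ashgrove 4, Oakdale 4

With modified divisor 17100: modified quotas Pinehurst 2.772, Stonebridge 3.528, Ashgrove 4.055, Oakdale 4.936.
Rounding down: Pinehurst 2, Stonebridge 3, Ashgrove 4, Oakdale 4 (total 13).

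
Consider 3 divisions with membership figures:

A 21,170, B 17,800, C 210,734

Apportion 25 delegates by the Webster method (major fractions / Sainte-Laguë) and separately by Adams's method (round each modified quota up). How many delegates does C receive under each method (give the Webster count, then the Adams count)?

Webster: A 2, B 2, C 21.
Adams: A 3, B 2, C 20.
C gets 21 under Webster and 20 under Adams.

21 and 20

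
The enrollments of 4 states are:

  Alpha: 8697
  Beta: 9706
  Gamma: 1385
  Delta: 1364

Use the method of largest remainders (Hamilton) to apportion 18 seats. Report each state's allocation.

Alpha 8; Beta 8; Gamma 1; Delta 1

Total 21152; standard divisor 21152/18 ≈ 1175.111.
Standard quotas: Alpha 7.4010, Beta 8.2596, Gamma 1.1786, Delta 1.1607.
Lower quotas: Alpha 7, Beta 8, Gamma 1, Delta 1 (sum 17, leaving 1 seat).
Remainders in descending order: Alpha 0.4010, Beta 0.2596, Gamma 0.1786, Delta 0.1607.
Largest remainder: Alpha receives the extra seat.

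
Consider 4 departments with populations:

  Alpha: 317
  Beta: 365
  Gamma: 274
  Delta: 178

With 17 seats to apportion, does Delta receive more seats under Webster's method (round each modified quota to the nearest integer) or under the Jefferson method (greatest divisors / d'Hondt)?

Webster: Alpha 5, Beta 5, Gamma 4, Delta 3.
Jefferson: Alpha 5, Beta 6, Gamma 4, Delta 2.
Delta gets 3 under Webster and 2 under Jefferson.

Webster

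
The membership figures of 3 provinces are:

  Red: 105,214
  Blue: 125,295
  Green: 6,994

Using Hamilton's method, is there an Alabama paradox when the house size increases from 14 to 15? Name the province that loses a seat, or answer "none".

Green

At 14 seats: Red 6, Blue 7, Green 1.
At 15 seats: Red 7, Blue 8, Green 0.
Green drops from 1 to 0.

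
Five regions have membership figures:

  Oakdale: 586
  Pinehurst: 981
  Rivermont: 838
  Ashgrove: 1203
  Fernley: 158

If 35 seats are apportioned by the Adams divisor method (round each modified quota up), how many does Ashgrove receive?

11

Standard divisor 3766/35 ≈ 107.6; standard quotas: Oakdale 5.446, Pinehurst 9.117, Rivermont 7.788, Ashgrove 11.180, Fernley 1.468.
Rounding up gives 6, 10, 8, 12, 2 = 38 seats, so the divisor must be adjusted.
With modified divisor 118: modified quotas Oakdale 4.966, Pinehurst 8.314, Rivermont 7.102, Ashgrove 10.195, Fernley 1.339.
Rounding up: Oakdale 5, Pinehurst 9, Rivermont 8, Ashgrove 11, Fernley 2 (total 35).
Ashgrove receives 11.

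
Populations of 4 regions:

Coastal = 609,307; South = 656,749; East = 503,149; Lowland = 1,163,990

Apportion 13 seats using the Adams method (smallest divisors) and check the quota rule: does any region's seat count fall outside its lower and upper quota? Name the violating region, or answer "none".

Standard quotas: Coastal 2.700, South 2.911, East 2.230, Lowland 5.159.
Adams allocation: Coastal 3, South 3, East 2, Lowland 5.
Every allocation lies between the lower and upper quota.

none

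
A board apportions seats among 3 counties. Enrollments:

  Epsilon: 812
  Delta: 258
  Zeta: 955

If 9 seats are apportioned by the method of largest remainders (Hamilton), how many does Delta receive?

Standard divisor: 2025 ÷ 9 = 225.
Standard quotas: Epsilon 3.609, Delta 1.147, Zeta 4.244.
Lower quotas: Epsilon 3, Delta 1, Zeta 4 (sum 8, leaving 1 seat).
Remainders in descending order: Epsilon 0.609, Zeta 0.244, Delta 0.147.
Largest remainder: Epsilon receives the extra seat.
Delta receives 1.

1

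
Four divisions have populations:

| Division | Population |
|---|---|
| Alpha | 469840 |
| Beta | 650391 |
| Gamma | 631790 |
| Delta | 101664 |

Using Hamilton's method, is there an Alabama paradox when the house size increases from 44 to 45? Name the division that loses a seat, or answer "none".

At 44 seats: Alpha 11, Beta 16, Gamma 15, Delta 2.
At 45 seats: Alpha 11, Beta 16, Gamma 15, Delta 3.
No division's allocation decreased.

none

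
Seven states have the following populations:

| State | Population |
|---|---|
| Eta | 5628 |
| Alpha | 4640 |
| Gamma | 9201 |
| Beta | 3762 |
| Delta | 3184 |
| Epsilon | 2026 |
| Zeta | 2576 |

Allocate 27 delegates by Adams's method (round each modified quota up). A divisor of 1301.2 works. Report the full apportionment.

With modified divisor 1301.2: modified quotas Eta 4.325, Alpha 3.566, Gamma 7.071, Beta 2.891, Delta 2.447, Epsilon 1.557, Zeta 1.980.
Rounding up: Eta 5, Alpha 4, Gamma 8, Beta 3, Delta 3, Epsilon 2, Zeta 2 (total 27).

Eta=5, Alpha=4, Gamma=8, Beta=3, Delta=3, Epsilon=2, Zeta=2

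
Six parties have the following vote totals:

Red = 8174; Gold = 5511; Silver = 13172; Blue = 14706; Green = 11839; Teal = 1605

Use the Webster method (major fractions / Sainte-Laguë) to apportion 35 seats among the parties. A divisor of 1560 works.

Red: 5, Gold: 4, Silver: 8, Blue: 9, Green: 8, Teal: 1

With modified divisor 1560: modified quotas Red 5.240, Gold 3.533, Silver 8.444, Blue 9.427, Green 7.589, Teal 1.029.
Rounding to the nearest integer: Red 5, Gold 4, Silver 8, Blue 9, Green 8, Teal 1 (total 35).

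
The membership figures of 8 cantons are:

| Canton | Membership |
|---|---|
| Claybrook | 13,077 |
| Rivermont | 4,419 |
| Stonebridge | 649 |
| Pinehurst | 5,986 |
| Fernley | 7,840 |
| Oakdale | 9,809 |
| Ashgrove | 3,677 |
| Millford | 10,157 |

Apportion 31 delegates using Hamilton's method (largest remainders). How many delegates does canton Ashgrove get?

The standard divisor is 55614/31 = 1794.
Standard quotas: Claybrook 7.2893, Rivermont 2.4632, Stonebridge 0.3618, Pinehurst 3.3367, Fernley 4.3701, Oakdale 5.4677, Ashgrove 2.0496, Millford 5.6616.
Lower quotas: Claybrook 7, Rivermont 2, Stonebridge 0, Pinehurst 3, Fernley 4, Oakdale 5, Ashgrove 2, Millford 5 (sum 28, leaving 3 seats).
Remainders in descending order: Millford 0.6616, Oakdale 0.4677, Rivermont 0.4632, Fernley 0.3701, Stonebridge 0.3618, Pinehurst 0.3367, Claybrook 0.2893, Ashgrove 0.0496.
Largest remainders: Millford, Oakdale, Rivermont receive the extra seats.
Ashgrove receives 2.

2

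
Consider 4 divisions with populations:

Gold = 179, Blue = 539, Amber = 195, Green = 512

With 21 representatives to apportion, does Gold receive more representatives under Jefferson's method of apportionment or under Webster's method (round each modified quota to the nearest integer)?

Jefferson: Gold 2, Blue 8, Amber 3, Green 8.
Webster: Gold 3, Blue 8, Amber 3, Green 7.
Gold gets 2 under Jefferson and 3 under Webster.

Webster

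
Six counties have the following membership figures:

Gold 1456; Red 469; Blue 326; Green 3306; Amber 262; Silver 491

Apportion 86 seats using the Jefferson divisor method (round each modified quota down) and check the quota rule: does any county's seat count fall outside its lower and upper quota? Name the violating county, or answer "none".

Standard quotas: Gold 19.844, Red 6.392, Blue 4.443, Green 45.058, Amber 3.571, Silver 6.692.
Jefferson allocation: Gold 20, Red 6, Blue 4, Green 47, Amber 3, Silver 6.
Green has quota 45.058 (lower 45, upper 46) but receives 47 — outside the quota interval.

Green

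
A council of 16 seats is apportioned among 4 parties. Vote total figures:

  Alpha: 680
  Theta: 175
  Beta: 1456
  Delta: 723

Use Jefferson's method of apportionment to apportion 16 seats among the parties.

Alpha=3, Theta=1, Beta=8, Delta=4

Standard divisor 3034/16 ≈ 189.625; standard quotas: Alpha 3.586, Theta 0.923, Beta 7.678, Delta 3.813.
Rounding down gives 3, 0, 7, 3 = 13 seats, so the divisor must be adjusted.
With modified divisor 171.5: modified quotas Alpha 3.965, Theta 1.020, Beta 8.490, Delta 4.216.
Rounding down: Alpha 3, Theta 1, Beta 8, Delta 4 (total 16).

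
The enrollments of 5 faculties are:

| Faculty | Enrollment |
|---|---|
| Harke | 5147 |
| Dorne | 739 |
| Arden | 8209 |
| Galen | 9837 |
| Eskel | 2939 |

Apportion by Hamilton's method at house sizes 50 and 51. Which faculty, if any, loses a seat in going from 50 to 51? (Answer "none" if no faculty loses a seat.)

Eskel

At 50 seats: Harke 10, Dorne 1, Arden 15, Galen 18, Eskel 6.
At 51 seats: Harke 10, Dorne 1, Arden 16, Galen 19, Eskel 5.
Eskel drops from 6 to 5.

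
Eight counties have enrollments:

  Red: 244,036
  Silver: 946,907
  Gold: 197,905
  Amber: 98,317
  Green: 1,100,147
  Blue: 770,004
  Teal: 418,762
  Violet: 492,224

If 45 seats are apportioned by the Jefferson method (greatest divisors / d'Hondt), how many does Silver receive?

Standard divisor 4268302/45 ≈ 94851.156; standard quotas: Red 2.573, Silver 9.983, Gold 2.086, Amber 1.037, Green 11.599, Blue 8.118, Teal 4.415, Violet 5.189.
Rounding down gives 2, 9, 2, 1, 11, 8, 4, 5 = 42 seats, so the divisor must be adjusted.
With modified divisor 85800: modified quotas Red 2.844, Silver 11.036, Gold 2.307, Amber 1.146, Green 12.822, Blue 8.974, Teal 4.881, Violet 5.737.
Rounding down: Red 2, Silver 11, Gold 2, Amber 1, Green 12, Blue 8, Teal 4, Violet 5 (total 45).
Silver receives 11.

11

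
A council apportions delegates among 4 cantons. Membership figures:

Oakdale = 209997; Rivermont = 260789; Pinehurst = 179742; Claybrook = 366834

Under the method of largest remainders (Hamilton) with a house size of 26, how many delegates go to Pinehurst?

5

The standard divisor is 1017362/26 ≈ 39129.308.
Standard quotas: Oakdale 5.3667, Rivermont 6.6648, Pinehurst 4.5935, Claybrook 9.3749.
Lower quotas: Oakdale 5, Rivermont 6, Pinehurst 4, Claybrook 9 (sum 24, leaving 2 seats).
Remainders in descending order: Rivermont 0.6648, Pinehurst 0.5935, Claybrook 0.3749, Oakdale 0.3667.
The surplus seats go to Rivermont, Pinehurst.
Pinehurst receives 5.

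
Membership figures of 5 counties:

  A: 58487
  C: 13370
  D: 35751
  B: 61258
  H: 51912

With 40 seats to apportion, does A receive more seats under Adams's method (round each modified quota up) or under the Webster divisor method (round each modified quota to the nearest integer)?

Webster

Adams: A 10, C 3, D 7, B 11, H 9.
Webster: A 11, C 2, D 7, B 11, H 9.
A gets 10 under Adams and 11 under Webster.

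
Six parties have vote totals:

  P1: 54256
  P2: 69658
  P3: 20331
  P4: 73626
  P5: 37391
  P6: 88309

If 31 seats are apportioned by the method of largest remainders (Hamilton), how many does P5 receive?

3

The standard divisor is 343571/31 ≈ 11082.935.
Standard quotas: P1 4.8955, P2 6.2852, P3 1.8344, P4 6.6432, P5 3.3737, P6 7.9680.
Lower quotas: P1 4, P2 6, P3 1, P4 6, P5 3, P6 7 (sum 27, leaving 4 seats).
Remainders in descending order: P6 0.9680, P1 0.8955, P3 0.8344, P4 0.6432, P5 0.3737, P2 0.2852.
The surplus seats go to P6, P1, P3, P4.
P5 receives 3.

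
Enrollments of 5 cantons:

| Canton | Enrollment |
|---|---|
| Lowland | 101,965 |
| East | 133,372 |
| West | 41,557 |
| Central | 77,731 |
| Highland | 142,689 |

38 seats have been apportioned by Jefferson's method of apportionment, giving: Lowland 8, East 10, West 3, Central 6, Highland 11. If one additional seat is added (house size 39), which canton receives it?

East

Priority for the next seat is population ÷ (current seats + 1).
Priorities: Lowland 11329.444, East 12124.727, West 10389.250, Central 11104.429, Highland 11890.750.
Highest priority: East.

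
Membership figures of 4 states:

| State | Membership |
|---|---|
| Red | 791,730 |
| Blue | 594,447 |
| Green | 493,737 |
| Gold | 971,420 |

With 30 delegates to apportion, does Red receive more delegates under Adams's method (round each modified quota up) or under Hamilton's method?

Adams: Red 8, Blue 7, Green 5, Gold 10.
Hamilton: Red 9, Blue 6, Green 5, Gold 10.
Red gets 8 under Adams and 9 under Hamilton.

Hamilton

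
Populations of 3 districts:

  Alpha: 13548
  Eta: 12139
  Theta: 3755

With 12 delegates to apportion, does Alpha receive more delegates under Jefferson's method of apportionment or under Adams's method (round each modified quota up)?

Jefferson

Jefferson: Alpha 6, Eta 5, Theta 1.
Adams: Alpha 5, Eta 5, Theta 2.
Alpha gets 6 under Jefferson and 5 under Adams.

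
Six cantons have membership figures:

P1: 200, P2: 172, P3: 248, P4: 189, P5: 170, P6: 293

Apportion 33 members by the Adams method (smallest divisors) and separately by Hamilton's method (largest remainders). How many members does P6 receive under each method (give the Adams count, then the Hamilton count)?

Adams: P1 5, P2 5, P3 6, P4 5, P5 5, P6 7.
Hamilton: P1 5, P2 5, P3 6, P4 5, P5 4, P6 8.
P6 gets 7 under Adams and 8 under Hamilton.

7 and 8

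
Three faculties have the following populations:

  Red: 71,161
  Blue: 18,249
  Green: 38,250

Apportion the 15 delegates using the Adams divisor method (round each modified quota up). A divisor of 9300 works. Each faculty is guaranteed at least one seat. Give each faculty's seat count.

Red=8, Blue=2, Green=5

With modified divisor 9300: modified quotas Red 7.652, Blue 1.962, Green 4.113.
Rounding up: Red 8, Blue 2, Green 5 (total 15).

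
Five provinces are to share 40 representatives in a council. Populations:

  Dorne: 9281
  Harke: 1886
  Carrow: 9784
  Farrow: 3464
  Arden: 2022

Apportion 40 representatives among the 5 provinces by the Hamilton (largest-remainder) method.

Dorne: 14, Harke: 3, Carrow: 15, Farrow: 5, Arden: 3

The standard divisor is 26437/40 ≈ 660.925.
Standard quotas: Dorne 14.0424, Harke 2.8536, Carrow 14.8035, Farrow 5.2411, Arden 3.0593.
Lower quotas: Dorne 14, Harke 2, Carrow 14, Farrow 5, Arden 3 (sum 38, leaving 2 seats).
Remainders in descending order: Harke 0.8536, Carrow 0.8035, Farrow 0.2411, Arden 0.0593, Dorne 0.0424.
The surplus seats go to Harke, Carrow.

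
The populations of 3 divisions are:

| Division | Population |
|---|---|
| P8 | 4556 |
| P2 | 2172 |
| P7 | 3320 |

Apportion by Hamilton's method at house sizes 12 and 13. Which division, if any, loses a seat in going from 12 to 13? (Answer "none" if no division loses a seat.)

none

At 12 seats: P8 5, P2 3, P7 4.
At 13 seats: P8 6, P2 3, P7 4.
No division's allocation decreased.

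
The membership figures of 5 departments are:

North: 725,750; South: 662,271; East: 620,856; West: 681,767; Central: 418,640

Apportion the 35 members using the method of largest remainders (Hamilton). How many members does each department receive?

Total 3109284; standard divisor 3109284/35 ≈ 88836.686.
Standard quotas: North 8.1695, South 7.4549, East 6.9887, West 7.6744, Central 4.7125.
Lower quotas: North 8, South 7, East 6, West 7, Central 4 (sum 32, leaving 3 seats).
Remainders in descending order: East 0.9887, Central 0.7125, West 0.6744, South 0.4549, North 0.1695.
Largest remainders: East, Central, West receive the extra seats.

North: 8, South: 7, East: 7, West: 8, Central: 5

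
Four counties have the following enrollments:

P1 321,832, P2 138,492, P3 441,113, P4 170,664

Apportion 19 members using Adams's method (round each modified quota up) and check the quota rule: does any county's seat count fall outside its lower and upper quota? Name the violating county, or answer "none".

none

Standard quotas: P1 5.704, P2 2.454, P3 7.817, P4 3.025.
Adams allocation: P1 6, P2 3, P3 7, P4 3.
Every allocation lies between the lower and upper quota.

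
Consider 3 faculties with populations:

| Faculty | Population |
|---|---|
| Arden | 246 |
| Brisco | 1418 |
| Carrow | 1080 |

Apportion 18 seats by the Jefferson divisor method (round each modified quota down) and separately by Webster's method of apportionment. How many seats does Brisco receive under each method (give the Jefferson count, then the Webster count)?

10 and 9

Jefferson: Arden 1, Brisco 10, Carrow 7.
Webster: Arden 2, Brisco 9, Carrow 7.
Brisco gets 10 under Jefferson and 9 under Webster.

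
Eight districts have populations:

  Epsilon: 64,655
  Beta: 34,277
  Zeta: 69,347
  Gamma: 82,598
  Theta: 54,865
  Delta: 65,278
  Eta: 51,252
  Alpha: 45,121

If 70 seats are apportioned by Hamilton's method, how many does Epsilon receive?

The standard divisor is 467393/70 ≈ 6677.043.
Standard quotas: Epsilon 9.6832, Beta 5.1336, Zeta 10.3859, Gamma 12.3704, Theta 8.2170, Delta 9.7765, Eta 7.6759, Alpha 6.7576.
Lower quotas: Epsilon 9, Beta 5, Zeta 10, Gamma 12, Theta 8, Delta 9, Eta 7, Alpha 6 (sum 66, leaving 4 seats).
Remainders in descending order: Delta 0.7765, Alpha 0.7576, Epsilon 0.6832, Eta 0.6759, Zeta 0.3859, Gamma 0.3704, Theta 0.2170, Beta 0.1336.
Largest remainders: Delta, Alpha, Epsilon, Eta receive the extra seats.
Epsilon receives 10.

10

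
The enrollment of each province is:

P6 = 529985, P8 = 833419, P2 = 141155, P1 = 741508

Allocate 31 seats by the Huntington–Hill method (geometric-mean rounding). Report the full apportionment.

P6: 7, P8: 12, P2: 2, P1: 10

With divisor 71681: modified quotas P6 7.394, P8 11.627, P2 1.969, P1 10.345.
Geometric-mean thresholds: P6 √(7·8)=7.483, P8 √(11·12)=11.489, P2 √(1·2)=1.414, P1 √(10·11)=10.488.
Each quota rounded against its threshold gives P6 7, P8 12, P2 2, P1 10 (total 31).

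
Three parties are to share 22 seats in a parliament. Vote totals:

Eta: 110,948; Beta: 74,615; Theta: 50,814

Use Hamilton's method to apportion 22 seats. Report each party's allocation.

Standard divisor: 236377 ÷ 22 ≈ 10744.409.
Standard quotas: Eta 10.3261, Beta 6.9445, Theta 4.7293.
Lower quotas: Eta 10, Beta 6, Theta 4 (sum 20, leaving 2 seats).
Remainders in descending order: Beta 0.9445, Theta 0.7293, Eta 0.3261.
The surplus seats go to Beta, Theta.

Eta=10, Beta=7, Theta=5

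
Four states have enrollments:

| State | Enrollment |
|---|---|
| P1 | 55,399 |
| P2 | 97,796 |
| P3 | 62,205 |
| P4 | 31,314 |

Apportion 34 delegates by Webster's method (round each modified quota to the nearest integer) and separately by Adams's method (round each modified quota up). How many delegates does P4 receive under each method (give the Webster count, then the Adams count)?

Webster: P1 8, P2 13, P3 9, P4 4.
Adams: P1 8, P2 13, P3 8, P4 5.
P4 gets 4 under Webster and 5 under Adams.

4 and 5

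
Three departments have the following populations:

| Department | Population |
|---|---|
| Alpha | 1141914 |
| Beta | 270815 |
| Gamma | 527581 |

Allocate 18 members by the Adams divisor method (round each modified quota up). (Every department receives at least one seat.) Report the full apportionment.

Standard divisor 1940310/18 ≈ 107795; standard quotas: Alpha 10.593, Beta 2.512, Gamma 4.894.
Rounding up gives 11, 3, 5 = 19 seats, so the divisor must be adjusted.
With modified divisor 120500: modified quotas Alpha 9.476, Beta 2.247, Gamma 4.378.
Rounding up: Alpha 10, Beta 3, Gamma 5 (total 18).

Alpha 10, Beta 3, Gamma 5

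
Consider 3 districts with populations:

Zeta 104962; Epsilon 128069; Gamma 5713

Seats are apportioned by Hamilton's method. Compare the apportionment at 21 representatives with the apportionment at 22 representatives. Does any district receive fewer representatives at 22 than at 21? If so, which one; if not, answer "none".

Gamma

At 21 seats: Zeta 9, Epsilon 11, Gamma 1.
At 22 seats: Zeta 10, Epsilon 12, Gamma 0.
Gamma drops from 1 to 0.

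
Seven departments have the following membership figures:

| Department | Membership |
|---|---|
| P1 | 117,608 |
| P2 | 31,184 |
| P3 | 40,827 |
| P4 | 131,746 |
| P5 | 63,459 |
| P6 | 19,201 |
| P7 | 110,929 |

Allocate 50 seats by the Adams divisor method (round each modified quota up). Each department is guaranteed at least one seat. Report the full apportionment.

P1 11; P2 3; P3 4; P4 13; P5 6; P6 2; P7 11

Standard divisor 514954/50 ≈ 10299.08; standard quotas: P1 11.419, P2 3.028, P3 3.964, P4 12.792, P5 6.162, P6 1.864, P7 10.771.
Rounding up gives 12, 4, 4, 13, 7, 2, 11 = 53 seats, so the divisor must be adjusted.
With modified divisor 10800: modified quotas P1 10.890, P2 2.887, P3 3.780, P4 12.199, P5 5.876, P6 1.778, P7 10.271.
Rounding up: P1 11, P2 3, P3 4, P4 13, P5 6, P6 2, P7 11 (total 50).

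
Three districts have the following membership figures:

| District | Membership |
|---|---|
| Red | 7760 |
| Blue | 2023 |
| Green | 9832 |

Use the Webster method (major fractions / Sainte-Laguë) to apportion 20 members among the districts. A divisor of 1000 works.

With modified divisor 1000: modified quotas Red 7.760, Blue 2.023, Green 9.832.
Rounding to the nearest integer: Red 8, Blue 2, Green 10 (total 20).

Red: 8; Blue: 2; Green: 10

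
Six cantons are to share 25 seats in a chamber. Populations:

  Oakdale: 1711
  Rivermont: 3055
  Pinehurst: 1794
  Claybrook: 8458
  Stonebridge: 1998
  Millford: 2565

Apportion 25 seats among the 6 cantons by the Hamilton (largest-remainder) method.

Oakdale: 2, Rivermont: 4, Pinehurst: 2, Claybrook: 11, Stonebridge: 3, Millford: 3

Standard divisor: 19581 ÷ 25 ≈ 783.24.
Standard quotas: Oakdale 2.1845, Rivermont 3.9005, Pinehurst 2.2905, Claybrook 10.7987, Stonebridge 2.5509, Millford 3.2749.
Lower quotas: Oakdale 2, Rivermont 3, Pinehurst 2, Claybrook 10, Stonebridge 2, Millford 3 (sum 22, leaving 3 seats).
Remainders in descending order: Rivermont 0.9005, Claybrook 0.7987, Stonebridge 0.5509, Pinehurst 0.2905, Millford 0.2749, Oakdale 0.1845.
The surplus seats go to Rivermont, Claybrook, Stonebridge.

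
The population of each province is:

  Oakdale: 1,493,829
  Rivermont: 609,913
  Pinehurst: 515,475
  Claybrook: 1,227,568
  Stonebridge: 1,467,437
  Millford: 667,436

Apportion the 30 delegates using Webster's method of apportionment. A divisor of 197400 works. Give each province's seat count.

Oakdale 8, Rivermont 3, Pinehurst 3, Claybrook 6, Stonebridge 7, Millford 3

With modified divisor 197400: modified quotas Oakdale 7.568, Rivermont 3.090, Pinehurst 2.611, Claybrook 6.219, Stonebridge 7.434, Millford 3.381.
Rounding to the nearest integer: Oakdale 8, Rivermont 3, Pinehurst 3, Claybrook 6, Stonebridge 7, Millford 3 (total 30).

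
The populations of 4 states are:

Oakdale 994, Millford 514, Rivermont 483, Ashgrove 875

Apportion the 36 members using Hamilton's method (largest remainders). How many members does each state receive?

Oakdale=13; Millford=6; Rivermont=6; Ashgrove=11

Total 2866; standard divisor 2866/36 ≈ 79.611.
Standard quotas: Oakdale 12.486, Millford 6.456, Rivermont 6.067, Ashgrove 10.991.
Lower quotas: Oakdale 12, Millford 6, Rivermont 6, Ashgrove 10 (sum 34, leaving 2 seats).
Remainders in descending order: Ashgrove 0.991, Oakdale 0.486, Millford 0.456, Rivermont 0.067.
Largest remainders: Ashgrove, Oakdale receive the extra seats.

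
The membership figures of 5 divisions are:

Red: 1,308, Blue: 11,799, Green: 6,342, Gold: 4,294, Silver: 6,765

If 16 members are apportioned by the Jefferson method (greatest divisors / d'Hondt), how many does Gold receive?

Standard divisor 30508/16 ≈ 1906.75; standard quotas: Red 0.686, Blue 6.188, Green 3.326, Gold 2.252, Silver 3.548.
Rounding down gives 0, 6, 3, 2, 3 = 14 seats, so the divisor must be adjusted.
With modified divisor 1600: modified quotas Red 0.818, Blue 7.374, Green 3.964, Gold 2.684, Silver 4.228.
Rounding down: Red 0, Blue 7, Green 3, Gold 2, Silver 4 (total 16).
Gold receives 2.

2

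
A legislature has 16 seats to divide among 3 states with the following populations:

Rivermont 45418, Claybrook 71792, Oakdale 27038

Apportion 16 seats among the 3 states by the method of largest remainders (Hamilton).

Standard divisor: 144248 ÷ 16 ≈ 9015.5.
Standard quotas: Rivermont 5.0378, Claybrook 7.9632, Oakdale 2.9991.
Lower quotas: Rivermont 5, Claybrook 7, Oakdale 2 (sum 14, leaving 2 seats).
Remainders in descending order: Oakdale 0.9991, Claybrook 0.9632, Rivermont 0.0378.
Largest remainders: Oakdale, Claybrook receive the extra seats.

Rivermont 5, Claybrook 8, Oakdale 3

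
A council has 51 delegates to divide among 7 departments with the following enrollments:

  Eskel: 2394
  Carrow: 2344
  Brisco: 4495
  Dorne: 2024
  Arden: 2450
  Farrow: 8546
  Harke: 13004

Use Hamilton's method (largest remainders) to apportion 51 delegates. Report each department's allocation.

Total 35257; standard divisor 35257/51 ≈ 691.314.
Standard quotas: Eskel 3.4630, Carrow 3.3906, Brisco 6.5021, Dorne 2.9278, Arden 3.5440, Farrow 12.3620, Harke 18.8106.
Lower quotas: Eskel 3, Carrow 3, Brisco 6, Dorne 2, Arden 3, Farrow 12, Harke 18 (sum 47, leaving 4 seats).
Remainders in descending order: Dorne 0.9278, Harke 0.8106, Arden 0.5440, Brisco 0.5021, Eskel 0.4630, Carrow 0.3906, Farrow 0.3620.
Largest remainders: Dorne, Harke, Arden, Brisco receive the extra seats.

Eskel 3; Carrow 3; Brisco 7; Dorne 3; Arden 4; Farrow 12; Harke 19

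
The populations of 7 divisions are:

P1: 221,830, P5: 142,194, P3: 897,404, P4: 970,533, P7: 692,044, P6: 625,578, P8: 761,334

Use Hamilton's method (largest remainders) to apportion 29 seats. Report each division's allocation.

Total 4310917; standard divisor 4310917/29 ≈ 148652.31.
Standard quotas: P1 1.4923, P5 0.9566, P3 6.0369, P4 6.5289, P7 4.6555, P6 4.2083, P8 5.1216.
Lower quotas: P1 1, P5 0, P3 6, P4 6, P7 4, P6 4, P8 5 (sum 26, leaving 3 seats).
Remainders in descending order: P5 0.9566, P7 0.6555, P4 0.5289, P1 0.4923, P6 0.2083, P8 0.1216, P3 0.0369.
Largest remainders: P5, P7, P4 receive the extra seats.

P1 1, P5 1, P3 6, P4 7, P7 5, P6 4, P8 5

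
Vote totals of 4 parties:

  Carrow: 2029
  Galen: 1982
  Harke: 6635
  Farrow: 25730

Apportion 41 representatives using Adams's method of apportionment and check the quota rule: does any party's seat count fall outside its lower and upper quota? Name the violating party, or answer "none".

Farrow

Standard quotas: Carrow 2.287, Galen 2.234, Harke 7.478, Farrow 29.001.
Adams allocation: Carrow 3, Galen 3, Harke 7, Farrow 28.
Farrow has quota 29.001 (lower 29, upper 30) but receives 28 — outside the quota interval.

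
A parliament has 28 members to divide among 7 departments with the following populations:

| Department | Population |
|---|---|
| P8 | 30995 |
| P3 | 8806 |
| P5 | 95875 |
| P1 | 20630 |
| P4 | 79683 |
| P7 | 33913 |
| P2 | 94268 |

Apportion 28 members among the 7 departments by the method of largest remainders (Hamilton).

The standard divisor is 364170/28 ≈ 13006.071.
Standard quotas: P8 2.3831, P3 0.6771, P5 7.3716, P1 1.5862, P4 6.1266, P7 2.6075, P2 7.2480.
Lower quotas: P8 2, P3 0, P5 7, P1 1, P4 6, P7 2, P2 7 (sum 25, leaving 3 seats).
Remainders in descending order: P3 0.6771, P7 0.6075, P1 0.5862, P8 0.3831, P5 0.3716, P2 0.2480, P4 0.1266.
The surplus seats go to P3, P7, P1.

P8 2, P3 1, P5 7, P1 2, P4 6, P7 3, P2 7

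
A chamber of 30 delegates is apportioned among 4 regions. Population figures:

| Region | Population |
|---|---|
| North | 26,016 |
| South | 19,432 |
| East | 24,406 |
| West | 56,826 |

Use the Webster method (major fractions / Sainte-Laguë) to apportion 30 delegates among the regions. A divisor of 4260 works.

North 6; South 5; East 6; West 13

With modified divisor 4260: modified quotas North 6.107, South 4.562, East 5.729, West 13.339.
Rounding to the nearest integer: North 6, South 5, East 6, West 13 (total 30).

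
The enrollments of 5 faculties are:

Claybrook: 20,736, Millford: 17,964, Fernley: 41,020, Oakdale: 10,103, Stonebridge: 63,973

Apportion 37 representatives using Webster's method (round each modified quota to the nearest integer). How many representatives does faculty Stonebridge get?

16

Standard divisor 153796/37 ≈ 4156.649; standard quotas: Claybrook 4.989, Millford 4.322, Fernley 9.869, Oakdale 2.431, Stonebridge 15.391.
Rounding to the nearest integer gives 5, 4, 10, 2, 15 = 36 seats, so the divisor must be adjusted.
With modified divisor 4100: modified quotas Claybrook 5.058, Millford 4.381, Fernley 10.005, Oakdale 2.464, Stonebridge 15.603.
Rounding to the nearest integer: Claybrook 5, Millford 4, Fernley 10, Oakdale 2, Stonebridge 16 (total 37).
Stonebridge receives 16.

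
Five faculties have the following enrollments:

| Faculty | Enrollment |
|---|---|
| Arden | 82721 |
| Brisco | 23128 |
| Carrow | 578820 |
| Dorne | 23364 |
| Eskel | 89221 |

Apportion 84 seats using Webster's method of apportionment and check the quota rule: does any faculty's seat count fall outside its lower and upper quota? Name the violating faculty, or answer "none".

Standard quotas: Arden 8.716, Brisco 2.437, Carrow 60.985, Dorne 2.462, Eskel 9.400.
Webster allocation: Arden 9, Brisco 2, Carrow 62, Dorne 2, Eskel 9.
Carrow has quota 60.985 (lower 60, upper 61) but receives 62 — outside the quota interval.

Carrow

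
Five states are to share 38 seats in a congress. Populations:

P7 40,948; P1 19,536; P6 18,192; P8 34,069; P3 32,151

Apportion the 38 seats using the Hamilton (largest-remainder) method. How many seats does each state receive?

Standard divisor: 144896 ÷ 38 ≈ 3813.053.
Standard quotas: P7 10.7389, P1 5.1235, P6 4.7710, P8 8.9348, P3 8.4318.
Lower quotas: P7 10, P1 5, P6 4, P8 8, P3 8 (sum 35, leaving 3 seats).
Remainders in descending order: P8 0.9348, P6 0.7710, P7 0.7389, P3 0.4318, P1 0.1235.
The surplus seats go to P8, P6, P7.

P7 11, P1 5, P6 5, P8 9, P3 8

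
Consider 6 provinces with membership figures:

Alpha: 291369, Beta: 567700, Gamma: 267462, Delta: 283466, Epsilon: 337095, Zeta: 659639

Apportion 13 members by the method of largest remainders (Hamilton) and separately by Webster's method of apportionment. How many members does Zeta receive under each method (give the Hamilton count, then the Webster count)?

4 and 3

Hamilton: Alpha 2, Beta 3, Gamma 1, Delta 1, Epsilon 2, Zeta 4.
Webster: Alpha 2, Beta 3, Gamma 1, Delta 2, Epsilon 2, Zeta 3.
Zeta gets 4 under Hamilton and 3 under Webster.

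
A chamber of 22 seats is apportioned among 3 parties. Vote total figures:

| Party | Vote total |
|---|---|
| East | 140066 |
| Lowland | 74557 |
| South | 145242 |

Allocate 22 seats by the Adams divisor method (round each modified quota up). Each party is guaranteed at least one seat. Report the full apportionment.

Standard divisor 359865/22 ≈ 16357.5; standard quotas: East 8.563, Lowland 4.558, South 8.879.
Rounding up gives 9, 5, 9 = 23 seats, so the divisor must be adjusted.
With modified divisor 17800: modified quotas East 7.869, Lowland 4.189, South 8.160.
Rounding up: East 8, Lowland 5, South 9 (total 22).

East=8; Lowland=5; South=9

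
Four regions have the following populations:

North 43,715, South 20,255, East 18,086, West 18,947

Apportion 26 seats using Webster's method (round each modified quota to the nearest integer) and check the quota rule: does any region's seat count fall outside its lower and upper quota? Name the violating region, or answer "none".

none

Standard quotas: North 11.253, South 5.214, East 4.656, West 4.877.
Webster allocation: North 11, South 5, East 5, West 5.
Every allocation lies between the lower and upper quota.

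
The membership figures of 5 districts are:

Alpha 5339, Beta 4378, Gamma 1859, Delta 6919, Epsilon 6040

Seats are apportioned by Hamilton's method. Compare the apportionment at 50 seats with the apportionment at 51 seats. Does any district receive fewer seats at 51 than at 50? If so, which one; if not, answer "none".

At 50 seats: Alpha 11, Beta 9, Gamma 4, Delta 14, Epsilon 12.
At 51 seats: Alpha 11, Beta 9, Gamma 4, Delta 14, Epsilon 13.
No district's allocation decreased.

none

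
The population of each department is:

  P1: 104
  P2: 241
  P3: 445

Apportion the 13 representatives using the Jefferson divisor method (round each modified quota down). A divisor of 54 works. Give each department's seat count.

With modified divisor 54: modified quotas P1 1.926, P2 4.463, P3 8.241.
Rounding down: P1 1, P2 4, P3 8 (total 13).

P1=1, P2=4, P3=8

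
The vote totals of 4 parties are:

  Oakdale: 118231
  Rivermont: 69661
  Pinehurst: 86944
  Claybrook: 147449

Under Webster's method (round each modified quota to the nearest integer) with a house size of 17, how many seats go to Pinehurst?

Standard divisor 422285/17 ≈ 24840.294; standard quotas: Oakdale 4.760, Rivermont 2.804, Pinehurst 3.500, Claybrook 5.936.
Rounding to the nearest integer gives 5, 3, 4, 6 = 18 seats, so the divisor must be adjusted.
With modified divisor 25600: modified quotas Oakdale 4.618, Rivermont 2.721, Pinehurst 3.396, Claybrook 5.760.
Rounding to the nearest integer: Oakdale 5, Rivermont 3, Pinehurst 3, Claybrook 6 (total 17).
Pinehurst receives 3.

3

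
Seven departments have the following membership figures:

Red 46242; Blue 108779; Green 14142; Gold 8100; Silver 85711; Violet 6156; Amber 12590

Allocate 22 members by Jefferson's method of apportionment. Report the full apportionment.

Standard divisor 281720/22 ≈ 12805.455; standard quotas: Red 3.611, Blue 8.495, Green 1.104, Gold 0.633, Silver 6.693, Violet 0.481, Amber 0.983.
Rounding down gives 3, 8, 1, 0, 6, 0, 0 = 18 seats, so the divisor must be adjusted.
With modified divisor 11200: modified quotas Red 4.129, Blue 9.712, Green 1.263, Gold 0.723, Silver 7.653, Violet 0.550, Amber 1.124.
Rounding down: Red 4, Blue 9, Green 1, Gold 0, Silver 7, Violet 0, Amber 1 (total 22).

Red: 4, Blue: 9, Green: 1, Gold: 0, Silver: 7, Violet: 0, Amber: 1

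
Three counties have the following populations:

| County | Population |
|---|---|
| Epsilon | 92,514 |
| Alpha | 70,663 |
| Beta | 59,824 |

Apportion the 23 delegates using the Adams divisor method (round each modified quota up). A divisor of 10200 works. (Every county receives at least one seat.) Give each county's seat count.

With modified divisor 10200: modified quotas Epsilon 9.070, Alpha 6.928, Beta 5.865.
Rounding up: Epsilon 10, Alpha 7, Beta 6 (total 23).

Epsilon=10, Alpha=7, Beta=6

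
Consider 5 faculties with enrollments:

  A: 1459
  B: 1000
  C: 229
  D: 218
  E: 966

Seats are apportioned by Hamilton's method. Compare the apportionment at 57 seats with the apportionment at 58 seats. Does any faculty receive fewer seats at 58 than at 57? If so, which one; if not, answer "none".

At 57 seats: A 22, B 15, C 3, D 3, E 14.
At 58 seats: A 22, B 15, C 3, D 3, E 15.
No faculty's allocation decreased.

none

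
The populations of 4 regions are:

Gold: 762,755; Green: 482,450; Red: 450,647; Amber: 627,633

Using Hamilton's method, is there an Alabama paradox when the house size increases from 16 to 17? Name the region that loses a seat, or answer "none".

At 16 seats: Gold 5, Green 4, Red 3, Amber 4.
At 17 seats: Gold 6, Green 3, Red 3, Amber 5.
Green drops from 4 to 3.

Green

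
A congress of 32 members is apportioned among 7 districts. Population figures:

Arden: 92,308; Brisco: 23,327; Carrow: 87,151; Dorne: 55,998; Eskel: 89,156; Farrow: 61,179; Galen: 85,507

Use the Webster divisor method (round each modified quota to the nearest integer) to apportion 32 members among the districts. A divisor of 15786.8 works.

With modified divisor 15786.8: modified quotas Arden 5.847, Brisco 1.478, Carrow 5.521, Dorne 3.547, Eskel 5.648, Farrow 3.875, Galen 5.416.
Rounding to the nearest integer: Arden 6, Brisco 1, Carrow 6, Dorne 4, Eskel 6, Farrow 4, Galen 5 (total 32).

Arden: 6, Brisco: 1, Carrow: 6, Dorne: 4, Eskel: 6, Farrow: 4, Galen: 5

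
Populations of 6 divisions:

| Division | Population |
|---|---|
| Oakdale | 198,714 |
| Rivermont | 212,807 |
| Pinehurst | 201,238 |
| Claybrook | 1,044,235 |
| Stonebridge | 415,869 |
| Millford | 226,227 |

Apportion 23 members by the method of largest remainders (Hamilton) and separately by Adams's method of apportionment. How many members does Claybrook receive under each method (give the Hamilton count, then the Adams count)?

11 and 10

Hamilton: Oakdale 2, Rivermont 2, Pinehurst 2, Claybrook 11, Stonebridge 4, Millford 2.
Adams: Oakdale 2, Rivermont 2, Pinehurst 2, Claybrook 10, Stonebridge 4, Millford 3.
Claybrook gets 11 under Hamilton and 10 under Adams.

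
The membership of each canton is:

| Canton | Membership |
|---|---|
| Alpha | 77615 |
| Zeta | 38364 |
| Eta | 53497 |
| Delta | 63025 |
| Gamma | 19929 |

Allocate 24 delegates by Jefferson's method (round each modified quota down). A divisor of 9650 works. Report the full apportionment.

With modified divisor 9650: modified quotas Alpha 8.043, Zeta 3.976, Eta 5.544, Delta 6.531, Gamma 2.065.
Rounding down: Alpha 8, Zeta 3, Eta 5, Delta 6, Gamma 2 (total 24).

Alpha: 8; Zeta: 3; Eta: 5; Delta: 6; Gamma: 2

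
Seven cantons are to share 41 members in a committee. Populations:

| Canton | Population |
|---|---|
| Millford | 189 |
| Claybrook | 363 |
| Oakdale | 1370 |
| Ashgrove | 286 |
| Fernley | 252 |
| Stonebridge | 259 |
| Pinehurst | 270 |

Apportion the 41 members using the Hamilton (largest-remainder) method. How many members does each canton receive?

Total 2989; standard divisor 2989/41 ≈ 72.902.
Standard quotas: Millford 2.593, Claybrook 4.979, Oakdale 18.792, Ashgrove 3.923, Fernley 3.457, Stonebridge 3.553, Pinehurst 3.704.
Lower quotas: Millford 2, Claybrook 4, Oakdale 18, Ashgrove 3, Fernley 3, Stonebridge 3, Pinehurst 3 (sum 36, leaving 5 seats).
Remainders in descending order: Claybrook 0.979, Ashgrove 0.923, Oakdale 0.792, Pinehurst 0.704, Millford 0.593, Stonebridge 0.553, Fernley 0.457.
The surplus seats go to Claybrook, Ashgrove, Oakdale, Pinehurst, Millford.

Millford 3; Claybrook 5; Oakdale 19; Ashgrove 4; Fernley 3; Stonebridge 3; Pinehurst 4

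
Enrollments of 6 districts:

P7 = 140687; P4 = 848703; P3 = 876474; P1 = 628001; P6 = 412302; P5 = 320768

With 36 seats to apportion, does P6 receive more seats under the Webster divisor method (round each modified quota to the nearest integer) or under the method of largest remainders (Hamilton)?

Hamilton

Webster: P7 2, P4 9, P3 10, P1 7, P6 4, P5 4.
Hamilton: P7 1, P4 9, P3 10, P1 7, P6 5, P5 4.
P6 gets 4 under Webster and 5 under Hamilton.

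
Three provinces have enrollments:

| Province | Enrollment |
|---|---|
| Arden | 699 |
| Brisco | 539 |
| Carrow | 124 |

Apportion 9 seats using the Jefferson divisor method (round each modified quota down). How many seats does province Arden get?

Standard divisor 1362/9 ≈ 151.333; standard quotas: Arden 4.619, Brisco 3.562, Carrow 0.819.
Rounding down gives 4, 3, 0 = 7 seats, so the divisor must be adjusted.
With modified divisor 130: modified quotas Arden 5.377, Brisco 4.146, Carrow 0.954.
Rounding down: Arden 5, Brisco 4, Carrow 0 (total 9).
Arden receives 5.

5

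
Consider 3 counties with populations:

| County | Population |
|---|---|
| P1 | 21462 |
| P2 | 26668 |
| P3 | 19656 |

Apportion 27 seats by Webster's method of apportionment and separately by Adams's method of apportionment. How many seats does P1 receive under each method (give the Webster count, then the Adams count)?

Webster: P1 8, P2 11, P3 8.
Adams: P1 9, P2 10, P3 8.
P1 gets 8 under Webster and 9 under Adams.

8 and 9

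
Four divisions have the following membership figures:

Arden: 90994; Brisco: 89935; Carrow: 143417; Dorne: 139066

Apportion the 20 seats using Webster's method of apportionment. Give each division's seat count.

Standard divisor 463412/20 ≈ 23170.6; standard quotas: Arden 3.927, Brisco 3.881, Carrow 6.190, Dorne 6.002.
Rounding to the nearest integer gives Arden 4, Brisco 4, Carrow 6, Dorne 6 — total 20, matching the house size, so no adjustment is needed.

Arden 4, Brisco 4, Carrow 6, Dorne 6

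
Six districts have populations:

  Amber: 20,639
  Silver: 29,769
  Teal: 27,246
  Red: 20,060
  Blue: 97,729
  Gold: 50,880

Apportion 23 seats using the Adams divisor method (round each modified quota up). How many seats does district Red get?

2

Standard divisor 246323/23 ≈ 10709.696; standard quotas: Amber 1.927, Silver 2.780, Teal 2.544, Red 1.873, Blue 9.125, Gold 4.751.
Rounding up gives 2, 3, 3, 2, 10, 5 = 25 seats, so the divisor must be adjusted.
With modified divisor 12500: modified quotas Amber 1.651, Silver 2.382, Teal 2.180, Red 1.605, Blue 7.818, Gold 4.070.
Rounding up: Amber 2, Silver 3, Teal 3, Red 2, Blue 8, Gold 5 (total 23).
Red receives 2.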